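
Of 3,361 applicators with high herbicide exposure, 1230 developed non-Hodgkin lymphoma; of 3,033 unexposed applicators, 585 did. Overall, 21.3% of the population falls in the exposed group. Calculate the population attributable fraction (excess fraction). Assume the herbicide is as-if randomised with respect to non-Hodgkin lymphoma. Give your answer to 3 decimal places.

p₁ = P(outcome | exposed) = 1230/3361 = 0.36596
p₀ = P(outcome | unexposed) = 585/3033 = 0.19288
Overall risk P(Y=1) = π·p₁ + (1−π)·p₀ = 0.213×0.36596 + 0.787×0.19288 = 0.22975.
Under exogeneity, PAF = [P(Y=1) − p₀] / P(Y=1).
PAF = (0.22975 − 0.19288) / 0.22975 ≈ 0.1605

PAF ≈ 0.160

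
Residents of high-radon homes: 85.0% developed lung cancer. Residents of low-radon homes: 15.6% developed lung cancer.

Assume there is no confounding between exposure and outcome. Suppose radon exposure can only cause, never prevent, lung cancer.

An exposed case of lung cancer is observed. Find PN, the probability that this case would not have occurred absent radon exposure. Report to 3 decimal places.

PN ≈ 0.816

p₁ = 0.85, p₀ = 0.156.
Under exogeneity and monotonicity, PN = (p₁ − p₀) / p₁.
PN = (0.85 − 0.156) / 0.85 = 0.694 / 0.85 ≈ 0.8165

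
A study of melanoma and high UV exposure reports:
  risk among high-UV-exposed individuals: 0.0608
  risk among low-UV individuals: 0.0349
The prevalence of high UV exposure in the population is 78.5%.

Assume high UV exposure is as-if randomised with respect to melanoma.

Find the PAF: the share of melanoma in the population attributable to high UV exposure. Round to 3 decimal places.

PAF ≈ 0.368

Let p₁ = 0.0608, p₀ = 0.0349.
Overall risk P(Y=1) = π·p₁ + (1−π)·p₀ = 0.785×0.0608 + 0.215×0.0349 = 0.055231.
Under exogeneity, PAF = [P(Y=1) − p₀] / P(Y=1).
PAF = (0.055231 − 0.0349) / 0.055231 ≈ 0.3681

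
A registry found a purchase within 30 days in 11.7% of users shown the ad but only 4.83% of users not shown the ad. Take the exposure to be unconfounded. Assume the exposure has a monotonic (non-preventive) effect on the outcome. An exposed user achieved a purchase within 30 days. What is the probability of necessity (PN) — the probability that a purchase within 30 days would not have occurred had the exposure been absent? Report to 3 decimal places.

p₁ = 0.117, p₀ = 0.0483.
Under exogeneity and monotonicity, PN = (p₁ − p₀) / p₁.
PN = (0.117 − 0.0483) / 0.117 = 0.0687 / 0.117 ≈ 0.5872

PN ≈ 0.587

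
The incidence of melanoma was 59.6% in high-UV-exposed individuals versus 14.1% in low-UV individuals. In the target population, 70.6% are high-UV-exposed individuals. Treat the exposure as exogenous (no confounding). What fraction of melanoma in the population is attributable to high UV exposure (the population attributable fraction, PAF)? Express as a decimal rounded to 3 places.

p₁ = 0.596, p₀ = 0.141.
Overall risk P(Y=1) = π·p₁ + (1−π)·p₀ = 0.706×0.596 + 0.294×0.141 = 0.46223.
Under exogeneity, PAF = [P(Y=1) − p₀] / P(Y=1).
PAF = (0.46223 − 0.141) / 0.46223 ≈ 0.6950

PAF ≈ 0.695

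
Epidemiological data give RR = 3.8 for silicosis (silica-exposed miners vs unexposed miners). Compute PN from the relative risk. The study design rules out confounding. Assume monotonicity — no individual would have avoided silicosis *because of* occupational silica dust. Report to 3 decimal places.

Under exogeneity and monotonicity, PN = (RR − 1) / RR = 1 − 1/RR.
PN = (3.8 − 1) / 3.8 = 2.8 / 3.8 ≈ 0.7368

PN ≈ 0.737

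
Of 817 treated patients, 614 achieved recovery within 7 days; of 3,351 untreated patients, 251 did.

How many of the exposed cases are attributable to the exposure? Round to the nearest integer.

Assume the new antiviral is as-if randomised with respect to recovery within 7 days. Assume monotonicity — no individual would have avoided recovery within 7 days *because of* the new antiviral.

p₁ = P(outcome | exposed) = 614/817 = 0.75153
p₀ = P(outcome | unexposed) = 251/3351 = 0.074903
PN = (p₁ − p₀)/p₁ = (0.75153 − 0.074903) / 0.75153 ≈ 0.90033.
Attributable cases ≈ PN × (exposed cases) = 0.90033 × 614 ≈ 552.80.

about 553 cases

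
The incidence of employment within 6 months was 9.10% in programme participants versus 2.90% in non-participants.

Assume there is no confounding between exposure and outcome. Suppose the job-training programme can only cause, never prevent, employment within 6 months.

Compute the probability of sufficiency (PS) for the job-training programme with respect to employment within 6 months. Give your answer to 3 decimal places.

PS ≈ 0.064

p₁ = 0.091, p₀ = 0.029.
Under exogeneity and monotonicity, PS = (p₁ − p₀) / (1 − p₀).
PS = (0.091 − 0.029) / (1 − 0.029) = 0.062 / 0.971 ≈ 0.0639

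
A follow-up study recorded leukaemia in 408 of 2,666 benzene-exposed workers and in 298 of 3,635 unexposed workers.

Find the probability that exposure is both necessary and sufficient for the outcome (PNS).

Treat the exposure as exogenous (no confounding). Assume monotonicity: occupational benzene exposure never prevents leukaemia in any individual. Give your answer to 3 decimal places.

PNS ≈ 0.071

p₁ = P(outcome | exposed) = 408/2666 = 0.15304
p₀ = P(outcome | unexposed) = 298/3635 = 0.081981
Under exogeneity and monotonicity, PNS = p₁ − p₀.
PNS = 0.15304 − 0.081981 = 0.071058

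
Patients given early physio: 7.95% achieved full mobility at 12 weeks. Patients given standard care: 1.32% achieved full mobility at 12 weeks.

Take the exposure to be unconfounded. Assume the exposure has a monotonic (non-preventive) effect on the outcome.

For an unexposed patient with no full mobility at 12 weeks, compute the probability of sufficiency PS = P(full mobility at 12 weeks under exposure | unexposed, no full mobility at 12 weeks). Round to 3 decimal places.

PS ≈ 0.067

p₁ = 0.0795, p₀ = 0.0132.
Under exogeneity and monotonicity, PS = (p₁ − p₀) / (1 − p₀).
PS = (0.0795 − 0.0132) / (1 − 0.0132) = 0.0663 / 0.9868 ≈ 0.0672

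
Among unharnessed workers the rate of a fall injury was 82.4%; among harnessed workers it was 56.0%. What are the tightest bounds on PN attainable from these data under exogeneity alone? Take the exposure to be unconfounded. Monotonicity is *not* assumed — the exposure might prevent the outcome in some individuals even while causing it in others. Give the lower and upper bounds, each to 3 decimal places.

p₁ = 0.824, p₀ = 0.56.
Under exogeneity alone the bounds on PN are max{0,(p₁−p₀)/p₁} ≤ PN ≤ min{1,(1−p₀)/p₁}.
  lower = (p₁ − p₀)/p₁ = 0.264 / 0.824 ≈ 0.3204
  upper = min{1, (1 − p₀)/p₁} = 0.44 / 0.824 ≈ 0.5340

0.320 ≤ PN ≤ 0.534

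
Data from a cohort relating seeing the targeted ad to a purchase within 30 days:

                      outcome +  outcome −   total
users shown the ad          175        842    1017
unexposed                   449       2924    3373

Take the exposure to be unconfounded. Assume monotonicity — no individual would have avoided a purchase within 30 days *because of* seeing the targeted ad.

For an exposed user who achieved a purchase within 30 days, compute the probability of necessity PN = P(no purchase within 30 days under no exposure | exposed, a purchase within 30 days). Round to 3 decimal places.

p₁ = P(outcome | exposed) = 175/1017 = 0.17207
p₀ = P(outcome | unexposed) = 449/3373 = 0.13312
Under exogeneity and monotonicity, PN = (p₁ − p₀)/p₁.
PN = (0.17207 − 0.13312) / 0.17207 ≈ 0.2264

PN ≈ 0.226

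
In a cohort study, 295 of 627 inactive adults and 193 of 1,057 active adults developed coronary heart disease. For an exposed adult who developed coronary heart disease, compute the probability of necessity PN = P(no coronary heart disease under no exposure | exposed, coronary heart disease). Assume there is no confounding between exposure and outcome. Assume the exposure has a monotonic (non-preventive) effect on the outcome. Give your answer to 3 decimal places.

p₁ = P(outcome | exposed) = 295/627 = 0.47049
p₀ = P(outcome | unexposed) = 193/1057 = 0.18259
Under exogeneity and monotonicity, PN = (p₁ − p₀) / p₁.
PN = (0.47049 − 0.18259) / 0.47049 = 0.2879 / 0.47049 ≈ 0.6119

PN ≈ 0.612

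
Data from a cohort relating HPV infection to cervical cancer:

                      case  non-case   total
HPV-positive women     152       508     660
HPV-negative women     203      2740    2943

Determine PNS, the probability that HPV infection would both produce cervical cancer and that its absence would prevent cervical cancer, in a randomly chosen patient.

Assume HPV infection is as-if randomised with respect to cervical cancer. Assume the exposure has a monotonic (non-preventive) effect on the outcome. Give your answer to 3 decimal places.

p₁ = P(outcome | exposed) = 152/660 = 0.2303
p₀ = P(outcome | unexposed) = 203/2943 = 0.068977
Under exogeneity and monotonicity, PNS = p₁ − p₀.
PNS = 0.2303 − 0.068977 = 0.16133

PNS ≈ 0.161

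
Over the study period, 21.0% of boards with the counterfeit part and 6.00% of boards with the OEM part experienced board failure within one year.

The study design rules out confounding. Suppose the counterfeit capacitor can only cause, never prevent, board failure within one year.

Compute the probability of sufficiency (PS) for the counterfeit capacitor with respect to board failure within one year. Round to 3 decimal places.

PS ≈ 0.160

p₁ = 0.21, p₀ = 0.06.
Under exogeneity and monotonicity, PS = (p₁ − p₀) / (1 − p₀).
PS = (0.21 − 0.06) / (1 − 0.06) = 0.15 / 0.94 ≈ 0.1596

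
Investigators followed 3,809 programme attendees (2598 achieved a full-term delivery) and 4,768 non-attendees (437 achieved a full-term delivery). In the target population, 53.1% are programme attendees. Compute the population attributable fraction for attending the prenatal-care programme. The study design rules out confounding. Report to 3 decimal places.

PAF ≈ 0.774

p₁ = P(outcome | exposed) = 2598/3809 = 0.68207
p₀ = P(outcome | unexposed) = 437/4768 = 0.091653
Overall risk P(Y=1) = π·p₁ + (1−π)·p₀ = 0.531×0.68207 + 0.469×0.091653 = 0.40516.
Under exogeneity, PAF = [P(Y=1) − p₀] / P(Y=1).
PAF = (0.40516 − 0.091653) / 0.40516 ≈ 0.7738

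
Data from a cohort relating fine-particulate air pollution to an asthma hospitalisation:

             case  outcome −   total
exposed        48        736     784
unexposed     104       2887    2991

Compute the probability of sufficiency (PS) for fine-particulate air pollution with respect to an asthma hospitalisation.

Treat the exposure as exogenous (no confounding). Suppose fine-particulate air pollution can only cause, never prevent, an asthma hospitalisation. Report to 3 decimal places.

PS ≈ 0.027

p₁ = P(outcome | exposed) = 48/784 = 0.061224
p₀ = P(outcome | unexposed) = 104/2991 = 0.034771
Under exogeneity and monotonicity, PS = (p₁ − p₀) / (1 − p₀).
PS = (0.061224 − 0.034771) / (1 − 0.034771) = 0.026454 / 0.96523 ≈ 0.0274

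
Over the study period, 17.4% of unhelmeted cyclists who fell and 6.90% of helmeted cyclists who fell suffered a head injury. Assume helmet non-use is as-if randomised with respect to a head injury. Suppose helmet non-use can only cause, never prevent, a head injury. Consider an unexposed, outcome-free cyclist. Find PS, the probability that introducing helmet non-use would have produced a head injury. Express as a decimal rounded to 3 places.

p₁ = 0.174, p₀ = 0.069.
Under exogeneity and monotonicity, PS = (p₁ − p₀) / (1 − p₀).
PS = (0.174 − 0.069) / (1 − 0.069) = 0.105 / 0.931 ≈ 0.1128

PS ≈ 0.113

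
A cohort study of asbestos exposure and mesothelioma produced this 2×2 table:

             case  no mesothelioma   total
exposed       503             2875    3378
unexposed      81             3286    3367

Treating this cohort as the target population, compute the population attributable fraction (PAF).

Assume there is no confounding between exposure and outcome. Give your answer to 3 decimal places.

p₁ = P(outcome | exposed) = 503/3378 = 0.1489
p₀ = P(outcome | unexposed) = 81/3367 = 0.024057
Exposure prevalence π = 3378/6745 = 0.50082; overall risk P(Y=1) = 0.086583.
Under exogeneity, PAF = [P(Y=1) − p₀]/P(Y=1).
PAF = (0.086583 − 0.024057) / 0.086583 ≈ 0.7221

PAF ≈ 0.722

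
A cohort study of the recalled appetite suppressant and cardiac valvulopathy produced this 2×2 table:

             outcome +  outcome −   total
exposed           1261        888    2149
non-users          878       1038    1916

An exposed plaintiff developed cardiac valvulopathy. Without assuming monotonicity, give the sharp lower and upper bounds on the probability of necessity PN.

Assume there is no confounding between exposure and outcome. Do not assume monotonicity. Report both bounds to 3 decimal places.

0.219 ≤ PN ≤ 0.923

p₁ = P(outcome | exposed) = 1261/2149 = 0.58678
p₀ = P(outcome | unexposed) = 878/1916 = 0.45825
Under exogeneity alone the bounds on PN are max{0,(p₁−p₀)/p₁} ≤ PN ≤ min{1,(1−p₀)/p₁}.
  lower = (p₁ − p₀)/p₁ = 0.12854 / 0.58678 ≈ 0.2191
  upper = min{1, (1 − p₀)/p₁} = 0.54175 / 0.58678 ≈ 0.9233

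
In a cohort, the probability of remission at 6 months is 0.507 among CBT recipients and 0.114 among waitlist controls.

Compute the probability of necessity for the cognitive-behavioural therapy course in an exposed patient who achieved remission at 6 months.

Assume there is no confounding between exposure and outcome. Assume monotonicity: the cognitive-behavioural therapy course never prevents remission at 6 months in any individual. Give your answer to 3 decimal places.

Let p₁ = 0.507, p₀ = 0.114.
Under exogeneity and monotonicity, PN = (p₁ − p₀) / p₁.
PN = (0.507 − 0.114) / 0.507 = 0.393 / 0.507 ≈ 0.7751

PN ≈ 0.775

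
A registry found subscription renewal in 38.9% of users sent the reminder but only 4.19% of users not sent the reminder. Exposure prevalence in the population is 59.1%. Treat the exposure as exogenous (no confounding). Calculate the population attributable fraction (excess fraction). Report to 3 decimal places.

p₁ = 0.389, p₀ = 0.0419.
Overall risk P(Y=1) = π·p₁ + (1−π)·p₀ = 0.591×0.389 + 0.409×0.0419 = 0.24704.
Under exogeneity, PAF = [P(Y=1) − p₀] / P(Y=1).
PAF = (0.24704 − 0.0419) / 0.24704 ≈ 0.8304

PAF ≈ 0.830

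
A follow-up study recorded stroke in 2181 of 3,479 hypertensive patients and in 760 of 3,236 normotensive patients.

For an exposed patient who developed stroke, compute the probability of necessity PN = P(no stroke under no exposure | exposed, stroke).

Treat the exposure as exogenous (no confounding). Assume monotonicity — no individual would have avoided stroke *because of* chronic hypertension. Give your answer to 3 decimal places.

p₁ = P(outcome | exposed) = 2181/3479 = 0.6269
p₀ = P(outcome | unexposed) = 760/3236 = 0.23486
Under exogeneity and monotonicity, PN = (p₁ − p₀) / p₁.
PN = (0.6269 − 0.23486) / 0.6269 = 0.39205 / 0.6269 ≈ 0.6254

PN ≈ 0.625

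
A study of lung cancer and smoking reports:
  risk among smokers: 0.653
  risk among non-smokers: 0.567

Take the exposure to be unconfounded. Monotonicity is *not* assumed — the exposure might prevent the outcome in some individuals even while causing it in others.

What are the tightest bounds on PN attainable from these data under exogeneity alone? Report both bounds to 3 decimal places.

0.132 ≤ PN ≤ 0.663

Let p₁ = 0.653, p₀ = 0.567.
Under exogeneity alone the bounds on PN are max{0,(p₁−p₀)/p₁} ≤ PN ≤ min{1,(1−p₀)/p₁}.
  lower = (p₁ − p₀)/p₁ = 0.086 / 0.653 ≈ 0.1317
  upper = min{1, (1 − p₀)/p₁} = 0.433 / 0.653 ≈ 0.6631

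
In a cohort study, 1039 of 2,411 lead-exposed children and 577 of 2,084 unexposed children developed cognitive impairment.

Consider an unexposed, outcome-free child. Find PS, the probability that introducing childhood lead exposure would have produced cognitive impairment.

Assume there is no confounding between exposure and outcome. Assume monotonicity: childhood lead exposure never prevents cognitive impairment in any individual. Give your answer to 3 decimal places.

p₁ = P(outcome | exposed) = 1039/2411 = 0.43094
p₀ = P(outcome | unexposed) = 577/2084 = 0.27687
Under exogeneity and monotonicity, PS = (p₁ − p₀) / (1 − p₀).
PS = (0.43094 − 0.27687) / (1 − 0.27687) = 0.15407 / 0.72313 ≈ 0.2131

PS ≈ 0.213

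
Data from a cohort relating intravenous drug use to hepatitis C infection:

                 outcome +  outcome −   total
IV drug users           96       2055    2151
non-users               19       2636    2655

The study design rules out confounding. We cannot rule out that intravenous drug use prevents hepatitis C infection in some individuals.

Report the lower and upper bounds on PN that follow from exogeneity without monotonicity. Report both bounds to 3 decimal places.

p₁ = P(outcome | exposed) = 96/2151 = 0.04463
p₀ = P(outcome | unexposed) = 19/2655 = 0.0071563
Under exogeneity alone the bounds on PN are max{0,(p₁−p₀)/p₁} ≤ PN ≤ min{1,(1−p₀)/p₁}.
  lower = (p₁ − p₀)/p₁ = 0.037474 / 0.04463 ≈ 0.8397
  upper = min{1, (1 − p₀)/p₁} = 0.99284 / 0.04463 ≈ 22.2459 → capped at 1

0.840 ≤ PN ≤ 1.000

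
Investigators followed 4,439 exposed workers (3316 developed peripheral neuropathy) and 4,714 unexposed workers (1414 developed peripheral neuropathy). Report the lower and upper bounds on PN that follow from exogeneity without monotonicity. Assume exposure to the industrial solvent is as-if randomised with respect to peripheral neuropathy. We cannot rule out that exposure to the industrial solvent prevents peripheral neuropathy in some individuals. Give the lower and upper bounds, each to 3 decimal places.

p₁ = P(outcome | exposed) = 3316/4439 = 0.74702
p₀ = P(outcome | unexposed) = 1414/4714 = 0.29996
Under exogeneity alone the bounds on PN are max{0,(p₁−p₀)/p₁} ≤ PN ≤ min{1,(1−p₀)/p₁}.
  lower = (p₁ − p₀)/p₁ = 0.44706 / 0.74702 ≈ 0.5985
  upper = min{1, (1 − p₀)/p₁} = 0.70004 / 0.74702 ≈ 0.9371

0.598 ≤ PN ≤ 0.937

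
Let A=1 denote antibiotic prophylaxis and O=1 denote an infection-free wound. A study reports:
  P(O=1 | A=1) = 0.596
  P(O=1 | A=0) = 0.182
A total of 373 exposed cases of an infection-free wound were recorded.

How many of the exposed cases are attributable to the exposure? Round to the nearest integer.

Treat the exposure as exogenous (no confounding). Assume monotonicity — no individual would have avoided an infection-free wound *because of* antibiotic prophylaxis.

Let p₁ = 0.596, p₀ = 0.182.
PN = (p₁ − p₀)/p₁ = (0.596 − 0.182) / 0.596 ≈ 0.69463.
Attributable cases ≈ PN × (exposed cases) = 0.69463 × 373 ≈ 259.10.

about 259 cases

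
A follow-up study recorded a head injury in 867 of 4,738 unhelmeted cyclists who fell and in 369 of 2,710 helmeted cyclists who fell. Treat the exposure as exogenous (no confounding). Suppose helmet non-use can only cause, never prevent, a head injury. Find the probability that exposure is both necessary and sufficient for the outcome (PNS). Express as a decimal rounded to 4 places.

p₁ = P(outcome | exposed) = 867/4738 = 0.18299
p₀ = P(outcome | unexposed) = 369/2710 = 0.13616
Under exogeneity and monotonicity, PNS = p₁ − p₀.
PNS = 0.18299 − 0.13616 = 0.046826

PNS ≈ 0.0468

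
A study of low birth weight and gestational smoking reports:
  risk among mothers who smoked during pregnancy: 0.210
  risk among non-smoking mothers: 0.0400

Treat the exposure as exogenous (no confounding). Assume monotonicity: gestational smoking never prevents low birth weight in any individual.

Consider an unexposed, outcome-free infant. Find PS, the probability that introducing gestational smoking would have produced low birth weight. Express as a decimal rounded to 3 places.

PS ≈ 0.177

Let p₁ = 0.21, p₀ = 0.04.
Under exogeneity and monotonicity, PS = (p₁ − p₀) / (1 − p₀).
PS = (0.21 − 0.04) / (1 − 0.04) = 0.17 / 0.96 ≈ 0.1771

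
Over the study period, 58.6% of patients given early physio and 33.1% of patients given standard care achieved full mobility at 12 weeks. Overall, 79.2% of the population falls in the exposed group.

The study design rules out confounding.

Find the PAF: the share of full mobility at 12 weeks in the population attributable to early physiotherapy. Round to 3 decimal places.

p₁ = 0.586, p₀ = 0.331.
Overall risk P(Y=1) = π·p₁ + (1−π)·p₀ = 0.792×0.586 + 0.208×0.331 = 0.53296.
Under exogeneity, PAF = [P(Y=1) − p₀] / P(Y=1).
PAF = (0.53296 − 0.331) / 0.53296 ≈ 0.3789

PAF ≈ 0.379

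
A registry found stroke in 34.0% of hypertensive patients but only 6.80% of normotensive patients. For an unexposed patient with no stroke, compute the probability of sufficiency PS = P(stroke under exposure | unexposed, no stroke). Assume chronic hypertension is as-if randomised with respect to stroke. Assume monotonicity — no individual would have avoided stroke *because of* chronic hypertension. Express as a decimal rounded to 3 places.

p₁ = 0.34, p₀ = 0.068.
Under exogeneity and monotonicity, PS = (p₁ − p₀) / (1 − p₀).
PS = (0.34 − 0.068) / (1 − 0.068) = 0.272 / 0.932 ≈ 0.2918

PS ≈ 0.292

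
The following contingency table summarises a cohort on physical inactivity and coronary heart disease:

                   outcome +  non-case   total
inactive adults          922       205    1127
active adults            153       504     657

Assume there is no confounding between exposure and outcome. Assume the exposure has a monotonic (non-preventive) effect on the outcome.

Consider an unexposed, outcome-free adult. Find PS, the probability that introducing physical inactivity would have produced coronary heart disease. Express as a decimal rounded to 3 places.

PS ≈ 0.763

p₁ = P(outcome | exposed) = 922/1127 = 0.8181
p₀ = P(outcome | unexposed) = 153/657 = 0.23288
Under exogeneity and monotonicity, PS = (p₁ − p₀)/(1 − p₀).
PS = (0.8181 − 0.23288) / 0.76712 ≈ 0.7629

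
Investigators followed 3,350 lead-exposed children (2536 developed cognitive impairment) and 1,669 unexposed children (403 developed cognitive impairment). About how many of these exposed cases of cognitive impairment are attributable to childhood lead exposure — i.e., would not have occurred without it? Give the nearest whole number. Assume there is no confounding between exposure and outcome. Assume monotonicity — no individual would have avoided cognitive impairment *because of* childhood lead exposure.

about 1727 cases

p₁ = P(outcome | exposed) = 2536/3350 = 0.75701
p₀ = P(outcome | unexposed) = 403/1669 = 0.24146
PN = (p₁ − p₀)/p₁ = (0.75701 − 0.24146) / 0.75701 ≈ 0.68103.
Attributable cases ≈ PN × (exposed cases) = 0.68103 × 2536 ≈ 1727.10.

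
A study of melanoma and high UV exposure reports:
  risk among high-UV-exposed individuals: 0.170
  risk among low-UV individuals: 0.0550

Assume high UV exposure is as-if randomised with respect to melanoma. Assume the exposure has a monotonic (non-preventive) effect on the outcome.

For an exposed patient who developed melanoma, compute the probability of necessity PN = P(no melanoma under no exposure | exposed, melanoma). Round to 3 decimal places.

Let p₁ = 0.17, p₀ = 0.055.
Under exogeneity and monotonicity, PN = (p₁ − p₀) / p₁.
PN = (0.17 − 0.055) / 0.17 = 0.115 / 0.17 ≈ 0.6765

PN ≈ 0.676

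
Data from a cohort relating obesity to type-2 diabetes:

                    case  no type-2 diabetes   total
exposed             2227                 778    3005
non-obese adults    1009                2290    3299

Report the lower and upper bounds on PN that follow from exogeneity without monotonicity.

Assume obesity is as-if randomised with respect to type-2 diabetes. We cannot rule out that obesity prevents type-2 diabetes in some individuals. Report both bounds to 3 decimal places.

0.587 ≤ PN ≤ 0.937

p₁ = P(outcome | exposed) = 2227/3005 = 0.7411
p₀ = P(outcome | unexposed) = 1009/3299 = 0.30585
Under exogeneity alone the bounds on PN are max{0,(p₁−p₀)/p₁} ≤ PN ≤ min{1,(1−p₀)/p₁}.
  lower = (p₁ − p₀)/p₁ = 0.43525 / 0.7411 ≈ 0.5873
  upper = min{1, (1 − p₀)/p₁} = 0.69415 / 0.7411 ≈ 0.9367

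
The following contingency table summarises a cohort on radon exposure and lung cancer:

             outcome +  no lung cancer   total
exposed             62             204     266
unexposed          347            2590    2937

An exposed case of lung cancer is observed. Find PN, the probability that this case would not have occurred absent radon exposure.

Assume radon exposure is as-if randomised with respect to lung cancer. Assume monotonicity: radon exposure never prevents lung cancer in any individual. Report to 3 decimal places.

PN ≈ 0.493

p₁ = P(outcome | exposed) = 62/266 = 0.23308
p₀ = P(outcome | unexposed) = 347/2937 = 0.11815
Under exogeneity and monotonicity, PN = (p₁ − p₀) / p₁.
PN = (0.23308 − 0.11815) / 0.23308 = 0.11493 / 0.23308 ≈ 0.4931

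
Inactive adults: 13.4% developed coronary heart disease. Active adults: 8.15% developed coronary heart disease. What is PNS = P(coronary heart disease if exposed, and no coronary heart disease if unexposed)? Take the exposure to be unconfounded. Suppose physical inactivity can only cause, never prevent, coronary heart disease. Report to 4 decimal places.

PNS ≈ 0.0525

p₁ = 0.134, p₀ = 0.0815.
Under exogeneity and monotonicity, PNS = p₁ − p₀.
PNS = 0.134 − 0.0815 = 0.0525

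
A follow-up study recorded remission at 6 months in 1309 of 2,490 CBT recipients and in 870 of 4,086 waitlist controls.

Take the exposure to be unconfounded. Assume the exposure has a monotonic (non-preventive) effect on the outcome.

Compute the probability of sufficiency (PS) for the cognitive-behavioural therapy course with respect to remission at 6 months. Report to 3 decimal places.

p₁ = P(outcome | exposed) = 1309/2490 = 0.5257
p₀ = P(outcome | unexposed) = 870/4086 = 0.21292
Under exogeneity and monotonicity, PS = (p₁ − p₀) / (1 − p₀).
PS = (0.5257 − 0.21292) / (1 − 0.21292) = 0.31278 / 0.78708 ≈ 0.3974

PS ≈ 0.397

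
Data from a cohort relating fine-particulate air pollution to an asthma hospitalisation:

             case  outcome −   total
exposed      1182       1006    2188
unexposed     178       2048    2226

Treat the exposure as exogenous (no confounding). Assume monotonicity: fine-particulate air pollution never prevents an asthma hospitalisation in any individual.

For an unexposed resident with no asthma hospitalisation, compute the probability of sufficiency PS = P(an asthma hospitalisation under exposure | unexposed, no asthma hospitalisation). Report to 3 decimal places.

p₁ = P(outcome | exposed) = 1182/2188 = 0.54022
p₀ = P(outcome | unexposed) = 178/2226 = 0.079964
Under exogeneity and monotonicity, PS = (p₁ − p₀) / (1 − p₀).
PS = (0.54022 − 0.079964) / (1 − 0.079964) = 0.46026 / 0.92004 ≈ 0.5003

PS ≈ 0.500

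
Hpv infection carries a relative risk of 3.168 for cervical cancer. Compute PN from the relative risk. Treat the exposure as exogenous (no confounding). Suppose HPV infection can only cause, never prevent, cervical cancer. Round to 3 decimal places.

PN ≈ 0.684

Under exogeneity and monotonicity, PN = (RR − 1) / RR = 1 − 1/RR.
PN = (3.168 − 1) / 3.168 = 2.168 / 3.168 ≈ 0.6843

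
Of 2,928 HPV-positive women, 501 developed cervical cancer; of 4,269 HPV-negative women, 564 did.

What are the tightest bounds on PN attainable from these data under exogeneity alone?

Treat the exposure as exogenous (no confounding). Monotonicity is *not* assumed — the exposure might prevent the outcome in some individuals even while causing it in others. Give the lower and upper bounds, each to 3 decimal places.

p₁ = P(outcome | exposed) = 501/2928 = 0.17111
p₀ = P(outcome | unexposed) = 564/4269 = 0.13212
Under exogeneity alone the bounds on PN are max{0,(p₁−p₀)/p₁} ≤ PN ≤ min{1,(1−p₀)/p₁}.
  lower = (p₁ − p₀)/p₁ = 0.038991 / 0.17111 ≈ 0.2279
  upper = min{1, (1 − p₀)/p₁} = 0.86788 / 0.17111 ≈ 5.0722 → capped at 1

0.228 ≤ PN ≤ 1.000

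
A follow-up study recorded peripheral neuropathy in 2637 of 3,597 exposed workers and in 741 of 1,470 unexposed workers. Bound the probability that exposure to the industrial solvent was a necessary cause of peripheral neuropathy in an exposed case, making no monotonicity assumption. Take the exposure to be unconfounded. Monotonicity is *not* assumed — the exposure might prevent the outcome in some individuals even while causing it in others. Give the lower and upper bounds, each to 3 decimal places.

0.312 ≤ PN ≤ 0.676

p₁ = P(outcome | exposed) = 2637/3597 = 0.73311
p₀ = P(outcome | unexposed) = 741/1470 = 0.50408
Under exogeneity alone the bounds on PN are max{0,(p₁−p₀)/p₁} ≤ PN ≤ min{1,(1−p₀)/p₁}.
  lower = (p₁ − p₀)/p₁ = 0.22903 / 0.73311 ≈ 0.3124
  upper = min{1, (1 − p₀)/p₁} = 0.49592 / 0.73311 ≈ 0.6765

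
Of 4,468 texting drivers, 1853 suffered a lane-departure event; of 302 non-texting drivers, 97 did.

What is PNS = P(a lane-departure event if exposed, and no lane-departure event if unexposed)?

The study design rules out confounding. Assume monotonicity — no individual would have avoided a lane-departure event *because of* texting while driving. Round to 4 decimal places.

p₁ = P(outcome | exposed) = 1853/4468 = 0.41473
p₀ = P(outcome | unexposed) = 97/302 = 0.32119
Under exogeneity and monotonicity, PNS = p₁ − p₀.
PNS = 0.41473 − 0.32119 = 0.093535

PNS ≈ 0.0935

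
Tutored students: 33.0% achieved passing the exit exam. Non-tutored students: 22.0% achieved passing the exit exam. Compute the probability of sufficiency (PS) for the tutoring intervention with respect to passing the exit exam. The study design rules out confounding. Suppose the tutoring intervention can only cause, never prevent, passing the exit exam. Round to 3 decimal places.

p₁ = 0.33, p₀ = 0.22.
Under exogeneity and monotonicity, PS = (p₁ − p₀) / (1 − p₀).
PS = (0.33 − 0.22) / (1 − 0.22) = 0.11 / 0.78 ≈ 0.1410

PS ≈ 0.141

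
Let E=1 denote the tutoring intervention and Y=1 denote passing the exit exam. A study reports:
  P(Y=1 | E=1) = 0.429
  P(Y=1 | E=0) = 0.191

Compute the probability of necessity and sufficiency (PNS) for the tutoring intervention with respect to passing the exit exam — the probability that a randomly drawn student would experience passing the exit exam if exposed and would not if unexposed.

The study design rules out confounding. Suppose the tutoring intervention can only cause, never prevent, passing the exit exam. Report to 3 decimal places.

Let p₁ = 0.429, p₀ = 0.191.
Under exogeneity and monotonicity, PNS = p₁ − p₀.
PNS = 0.429 − 0.191 = 0.238

PNS ≈ 0.238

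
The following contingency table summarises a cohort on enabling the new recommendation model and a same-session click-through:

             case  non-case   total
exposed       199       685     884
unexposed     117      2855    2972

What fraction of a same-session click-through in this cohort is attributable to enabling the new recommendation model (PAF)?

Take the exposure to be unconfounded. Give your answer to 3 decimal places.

p₁ = P(outcome | exposed) = 199/884 = 0.22511
p₀ = P(outcome | unexposed) = 117/2972 = 0.039367
Exposure prevalence π = 884/3856 = 0.22925; overall risk P(Y=1) = 0.08195.
Under exogeneity, PAF = [P(Y=1) − p₀]/P(Y=1).
PAF = (0.08195 − 0.039367) / 0.08195 ≈ 0.5196

PAF ≈ 0.520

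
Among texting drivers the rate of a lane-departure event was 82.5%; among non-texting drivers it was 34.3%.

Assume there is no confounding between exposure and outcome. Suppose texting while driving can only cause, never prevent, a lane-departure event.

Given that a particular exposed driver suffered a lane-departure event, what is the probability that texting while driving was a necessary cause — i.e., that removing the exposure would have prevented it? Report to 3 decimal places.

p₁ = 0.825, p₀ = 0.343.
Under exogeneity and monotonicity, PN = (p₁ − p₀) / p₁.
PN = (0.825 − 0.343) / 0.825 = 0.482 / 0.825 ≈ 0.5842

PN ≈ 0.584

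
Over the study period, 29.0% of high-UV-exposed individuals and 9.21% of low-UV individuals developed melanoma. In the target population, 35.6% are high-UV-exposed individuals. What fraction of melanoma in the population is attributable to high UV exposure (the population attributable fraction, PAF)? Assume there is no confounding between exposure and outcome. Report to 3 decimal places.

p₁ = 0.29, p₀ = 0.0921.
Overall risk P(Y=1) = π·p₁ + (1−π)·p₀ = 0.356×0.29 + 0.644×0.0921 = 0.16255.
Under exogeneity, PAF = [P(Y=1) − p₀] / P(Y=1).
PAF = (0.16255 − 0.0921) / 0.16255 ≈ 0.4334

PAF ≈ 0.433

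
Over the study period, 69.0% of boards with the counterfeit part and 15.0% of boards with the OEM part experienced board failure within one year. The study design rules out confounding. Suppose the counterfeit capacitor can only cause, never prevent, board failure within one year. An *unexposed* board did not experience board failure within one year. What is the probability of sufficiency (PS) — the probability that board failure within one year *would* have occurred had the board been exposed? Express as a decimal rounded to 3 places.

PS ≈ 0.635

p₁ = 0.69, p₀ = 0.15.
Under exogeneity and monotonicity, PS = (p₁ − p₀) / (1 − p₀).
PS = (0.69 − 0.15) / (1 − 0.15) = 0.54 / 0.85 ≈ 0.6353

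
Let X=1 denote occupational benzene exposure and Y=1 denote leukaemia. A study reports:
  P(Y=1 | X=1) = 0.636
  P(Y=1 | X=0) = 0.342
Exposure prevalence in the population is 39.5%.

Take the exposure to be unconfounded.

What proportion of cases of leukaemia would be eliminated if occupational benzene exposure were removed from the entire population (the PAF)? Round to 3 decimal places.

PAF ≈ 0.253

Let p₁ = 0.636, p₀ = 0.342.
Overall risk P(Y=1) = π·p₁ + (1−π)·p₀ = 0.395×0.636 + 0.605×0.342 = 0.45813.
Under exogeneity, PAF = [P(Y=1) − p₀] / P(Y=1).
PAF = (0.45813 − 0.342) / 0.45813 ≈ 0.2535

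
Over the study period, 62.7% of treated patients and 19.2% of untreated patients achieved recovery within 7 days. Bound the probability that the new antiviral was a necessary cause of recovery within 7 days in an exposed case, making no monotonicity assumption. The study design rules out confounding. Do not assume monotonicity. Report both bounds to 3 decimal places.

p₁ = 0.627, p₀ = 0.192.
Under exogeneity alone the bounds on PN are max{0,(p₁−p₀)/p₁} ≤ PN ≤ min{1,(1−p₀)/p₁}.
  lower = (p₁ − p₀)/p₁ = 0.435 / 0.627 ≈ 0.6938
  upper = min{1, (1 − p₀)/p₁} = 0.808 / 0.627 ≈ 1.2887 → capped at 1

0.694 ≤ PN ≤ 1.000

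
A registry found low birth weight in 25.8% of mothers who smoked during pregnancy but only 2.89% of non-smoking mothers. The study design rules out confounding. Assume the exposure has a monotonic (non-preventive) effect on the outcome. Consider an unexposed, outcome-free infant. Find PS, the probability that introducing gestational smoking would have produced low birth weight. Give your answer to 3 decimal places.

PS ≈ 0.236

p₁ = 0.258, p₀ = 0.0289.
Under exogeneity and monotonicity, PS = (p₁ − p₀) / (1 − p₀).
PS = (0.258 − 0.0289) / (1 − 0.0289) = 0.2291 / 0.9711 ≈ 0.2359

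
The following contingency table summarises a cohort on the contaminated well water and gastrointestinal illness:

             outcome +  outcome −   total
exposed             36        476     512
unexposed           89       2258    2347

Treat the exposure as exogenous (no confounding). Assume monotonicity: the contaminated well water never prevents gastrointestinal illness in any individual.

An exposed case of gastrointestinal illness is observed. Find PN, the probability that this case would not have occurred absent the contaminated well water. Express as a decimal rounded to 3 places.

p₁ = P(outcome | exposed) = 36/512 = 0.070312
p₀ = P(outcome | unexposed) = 89/2347 = 0.037921
Under exogeneity and monotonicity, PN = (p₁ − p₀) / p₁.
PN = (0.070312 − 0.037921) / 0.070312 = 0.032392 / 0.070312 ≈ 0.4607

PN ≈ 0.461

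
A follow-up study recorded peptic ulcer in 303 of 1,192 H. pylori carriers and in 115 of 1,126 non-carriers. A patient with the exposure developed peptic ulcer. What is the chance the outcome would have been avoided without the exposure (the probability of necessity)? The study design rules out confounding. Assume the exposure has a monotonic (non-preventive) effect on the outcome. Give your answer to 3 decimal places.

p₁ = P(outcome | exposed) = 303/1192 = 0.25419
p₀ = P(outcome | unexposed) = 115/1126 = 0.10213
Under exogeneity and monotonicity, PN = (p₁ − p₀) / p₁.
PN = (0.25419 − 0.10213) / 0.25419 = 0.15206 / 0.25419 ≈ 0.5982

PN ≈ 0.598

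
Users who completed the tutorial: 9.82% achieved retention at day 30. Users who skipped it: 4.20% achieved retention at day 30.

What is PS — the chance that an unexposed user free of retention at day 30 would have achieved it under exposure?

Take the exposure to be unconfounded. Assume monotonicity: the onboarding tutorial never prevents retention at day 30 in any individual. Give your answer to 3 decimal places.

p₁ = 0.0982, p₀ = 0.042.
Under exogeneity and monotonicity, PS = (p₁ − p₀) / (1 − p₀).
PS = (0.0982 − 0.042) / (1 − 0.042) = 0.0562 / 0.958 ≈ 0.0587

PS ≈ 0.059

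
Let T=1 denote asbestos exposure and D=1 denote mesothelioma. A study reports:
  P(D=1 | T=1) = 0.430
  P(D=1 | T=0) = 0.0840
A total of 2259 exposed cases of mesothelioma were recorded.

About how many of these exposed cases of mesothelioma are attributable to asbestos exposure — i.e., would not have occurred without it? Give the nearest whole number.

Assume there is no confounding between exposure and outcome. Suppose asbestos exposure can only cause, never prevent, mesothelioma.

Let p₁ = 0.43, p₀ = 0.084.
PN = (p₁ − p₀)/p₁ = (0.43 − 0.084) / 0.43 ≈ 0.80465.
Attributable cases ≈ PN × (exposed cases) = 0.80465 × 2259 ≈ 1817.71.

about 1818 cases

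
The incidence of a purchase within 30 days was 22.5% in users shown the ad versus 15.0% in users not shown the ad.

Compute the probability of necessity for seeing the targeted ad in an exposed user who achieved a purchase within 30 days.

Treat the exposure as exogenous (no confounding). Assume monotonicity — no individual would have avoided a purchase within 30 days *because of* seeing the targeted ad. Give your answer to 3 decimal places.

PN ≈ 0.333

p₁ = 0.225, p₀ = 0.15.
Under exogeneity and monotonicity, PN = (p₁ − p₀) / p₁.
PN = (0.225 − 0.15) / 0.225 = 0.075 / 0.225 ≈ 0.3333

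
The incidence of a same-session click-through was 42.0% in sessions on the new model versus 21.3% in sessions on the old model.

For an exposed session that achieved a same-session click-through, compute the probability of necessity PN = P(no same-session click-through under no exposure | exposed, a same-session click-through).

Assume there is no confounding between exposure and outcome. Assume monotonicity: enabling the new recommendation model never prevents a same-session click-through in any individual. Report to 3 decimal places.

p₁ = 0.42, p₀ = 0.213.
Under exogeneity and monotonicity, PN = (p₁ − p₀) / p₁.
PN = (0.42 − 0.213) / 0.42 = 0.207 / 0.42 ≈ 0.4929

PN ≈ 0.493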